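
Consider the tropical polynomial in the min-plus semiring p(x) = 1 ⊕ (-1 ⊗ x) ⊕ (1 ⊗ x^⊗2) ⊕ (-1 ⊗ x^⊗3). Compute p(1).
p(1) = 0

A tropical monomial a ⊗ x^⊗i evaluates to a + i · x. Evaluating each term at x = 1:
  Term 0 contributes 1 + 0 · 1 = 1
  Term 1 contributes -1 + 1 · 1 = 0
  Term 2 contributes 1 + 2 · 1 = 3
  Term 3 contributes -1 + 3 · 1 = 2
p(1) = ⊕ of these = min[1, 0, 3, 2] = 0.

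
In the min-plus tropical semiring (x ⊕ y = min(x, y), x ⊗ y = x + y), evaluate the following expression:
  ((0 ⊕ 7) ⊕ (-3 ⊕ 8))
((0 ⊕ 7) ⊕ (-3 ⊕ 8)) = -3

Expand innermost to outermost. Recall ⊕ takes the minimum of its arguments and ⊗ takes their sum. Working out the expression ((0 ⊕ 7) ⊕ (-3 ⊕ 8)) gives -3.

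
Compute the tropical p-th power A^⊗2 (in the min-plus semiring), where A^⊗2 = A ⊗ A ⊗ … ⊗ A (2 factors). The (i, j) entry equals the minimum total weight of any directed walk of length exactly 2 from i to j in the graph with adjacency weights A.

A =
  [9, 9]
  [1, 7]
A^⊗2 =
  [10, 16]
  [8, 10]

Each entry (A^⊗2)_ij equals the minimum over all length-2 walks i = v_0 → v_1 → … → v_2 = j of Σ_t A[v_t][v_{t+1}]. For example, for (i, j) = (0, 1) we minimise over 2 possible intermediate vertex sequences; the minimum is 16, attained along the walk 0 → 1 → 1.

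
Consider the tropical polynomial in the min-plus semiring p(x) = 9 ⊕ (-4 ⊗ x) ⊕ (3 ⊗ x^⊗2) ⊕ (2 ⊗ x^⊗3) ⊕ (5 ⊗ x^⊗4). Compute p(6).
p(6) = 2

A tropical monomial a ⊗ x^⊗i evaluates to a + i · x. Evaluating each term at x = 6:
  Term 0 contributes 9 + 0 · 6 = 9
  Term 1 contributes -4 + 1 · 6 = 2
  Term 2 contributes 3 + 2 · 6 = 15
  Term 3 contributes 2 + 3 · 6 = 20
  Term 4 contributes 5 + 4 · 6 = 29
p(6) = ⊕ of these = min[9, 2, 15, 20, 29] = 2.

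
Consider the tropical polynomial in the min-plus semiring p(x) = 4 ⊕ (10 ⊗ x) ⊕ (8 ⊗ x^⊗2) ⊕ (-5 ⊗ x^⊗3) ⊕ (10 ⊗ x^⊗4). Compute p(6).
p(6) = 4

A tropical monomial a ⊗ x^⊗i evaluates to a + i · x. Evaluating each term at x = 6:
  Term 0 contributes 4 + 0 · 6 = 4
  Term 1 contributes 10 + 1 · 6 = 16
  Term 2 contributes 8 + 2 · 6 = 20
  Term 3 contributes -5 + 3 · 6 = 13
  Term 4 contributes 10 + 4 · 6 = 34
p(6) = ⊕ of these = min[4, 16, 20, 13, 34] = 4.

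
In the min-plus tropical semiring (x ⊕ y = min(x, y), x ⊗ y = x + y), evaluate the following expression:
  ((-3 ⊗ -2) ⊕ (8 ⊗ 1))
((-3 ⊗ -2) ⊕ (8 ⊗ 1)) = -5

Expand innermost to outermost. Recall ⊕ takes the minimum of its arguments and ⊗ takes their sum. Working out the expression ((-3 ⊗ -2) ⊕ (8 ⊗ 1)) gives -5.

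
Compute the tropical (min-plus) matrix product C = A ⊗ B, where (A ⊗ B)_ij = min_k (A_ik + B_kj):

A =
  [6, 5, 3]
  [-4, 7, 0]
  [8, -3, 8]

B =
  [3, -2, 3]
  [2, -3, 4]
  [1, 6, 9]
A ⊗ B =
  [4, 2, 9]
  [-1, -6, -1]
  [-1, -6, 1]

Apply the min-plus product entry-by-entry:
  C[0][0] = min over k of (A[0][0] + B[0][0] = 6 + 3 = 9, A[0][1] + B[1][0] = 5 + 2 = 7, A[0][2] + B[2][0] = 3 + 1 = 4) = 4 (attained at k = 2)
  C[0][1] = min over k of (A[0][0] + B[0][1] = 6 + -2 = 4, A[0][1] + B[1][1] = 5 + -3 = 2, A[0][2] + B[2][1] = 3 + 6 = 9) = 2 (attained at k = 1)
  C[0][2] = min over k of (A[0][0] + B[0][2] = 6 + 3 = 9, A[0][1] + B[1][2] = 5 + 4 = 9, A[0][2] + B[2][2] = 3 + 9 = 12) = 9 (attained at k = 0)
  C[1][0] = min over k of (A[1][0] + B[0][0] = -4 + 3 = -1, A[1][1] + B[1][0] = 7 + 2 = 9, A[1][2] + B[2][0] = 0 + 1 = 1) = -1 (attained at k = 0)
  C[1][1] = min over k of (A[1][0] + B[0][1] = -4 + -2 = -6, A[1][1] + B[1][1] = 7 + -3 = 4, A[1][2] + B[2][1] = 0 + 6 = 6) = -6 (attained at k = 0)
  C[1][2] = min over k of (A[1][0] + B[0][2] = -4 + 3 = -1, A[1][1] + B[1][2] = 7 + 4 = 11, A[1][2] + B[2][2] = 0 + 9 = 9) = -1 (attained at k = 0)
  C[2][0] = min over k of (A[2][0] + B[0][0] = 8 + 3 = 11, A[2][1] + B[1][0] = -3 + 2 = -1, A[2][2] + B[2][0] = 8 + 1 = 9) = -1 (attained at k = 1)
  C[2][1] = min over k of (A[2][0] + B[0][1] = 8 + -2 = 6, A[2][1] + B[1][1] = -3 + -3 = -6, A[2][2] + B[2][1] = 8 + 6 = 14) = -6 (attained at k = 1)
  C[2][2] = min over k of (A[2][0] + B[0][2] = 8 + 3 = 11, A[2][1] + B[1][2] = -3 + 4 = 1, A[2][2] + B[2][2] = 8 + 9 = 17) = 1 (attained at k = 1)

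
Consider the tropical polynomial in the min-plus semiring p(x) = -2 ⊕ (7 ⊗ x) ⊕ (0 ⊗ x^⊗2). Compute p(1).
p(1) = -2

A tropical monomial a ⊗ x^⊗i evaluates to a + i · x. Evaluating each term at x = 1:
  Term 0 contributes -2 + 0 · 1 = -2
  Term 1 contributes 7 + 1 · 1 = 8
  Term 2 contributes 0 + 2 · 1 = 2
p(1) = ⊕ of these = min[-2, 8, 2] = -2.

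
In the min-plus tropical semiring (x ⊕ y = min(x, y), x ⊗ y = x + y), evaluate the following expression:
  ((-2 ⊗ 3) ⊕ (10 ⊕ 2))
((-2 ⊗ 3) ⊕ (10 ⊕ 2)) = 1

Expand innermost to outermost. Recall ⊕ takes the minimum of its arguments and ⊗ takes their sum. Working out the expression ((-2 ⊗ 3) ⊕ (10 ⊕ 2)) gives 1.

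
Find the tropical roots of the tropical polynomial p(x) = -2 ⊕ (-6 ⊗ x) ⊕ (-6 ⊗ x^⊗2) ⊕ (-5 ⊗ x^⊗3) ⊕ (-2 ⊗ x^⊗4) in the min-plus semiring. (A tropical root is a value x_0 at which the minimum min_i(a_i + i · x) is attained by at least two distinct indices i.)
Roots: {-3, -1, 0, 4}

Each tropical root is a break point of the lower envelope of the lines y = a_i + i · x (there are 5 lines, with slopes 0, 1, ..., 4). Only the lines that attain the minimum somewhere contribute to roots; other lines are dominated. Here the surviving (envelope) indices are i = 4, i = 3, i = 2, i = 1, i = 0.
Intersections between consecutive envelope lines give the roots: for adjacent envelope indices i < j the intersection is x = (a_i − a_j) / (j − i). Reading off the sorted break points: {-3, -1, 0, 4}.
Verification: at each break x_0, at least two indices attain the minimum of min_i(a_i + i · x_0).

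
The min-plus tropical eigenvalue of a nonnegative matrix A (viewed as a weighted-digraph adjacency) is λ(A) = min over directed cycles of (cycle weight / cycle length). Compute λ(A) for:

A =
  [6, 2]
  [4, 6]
λ(A) = 3

Enumerate directed cycles and compute their means (weight / length). Sample:
  cycle 0 → 0: weight = 6, length = 1, mean = 6/1 ≈ 6.000
  cycle 1 → 1: weight = 6, length = 1, mean = 6/1 ≈ 6.000
  cycle 0 → 1 → 0: weight = 6, length = 2, mean = 6/2 ≈ 3.000
  cycle 1 → 0 → 1: weight = 6, length = 2, mean = 6/2 ≈ 3.000
Minimum mean = 3.000, attained e.g. along the cycle 0 → 1 → 0 with weight 6 and length 2. So λ(A) = 6/2 = 3.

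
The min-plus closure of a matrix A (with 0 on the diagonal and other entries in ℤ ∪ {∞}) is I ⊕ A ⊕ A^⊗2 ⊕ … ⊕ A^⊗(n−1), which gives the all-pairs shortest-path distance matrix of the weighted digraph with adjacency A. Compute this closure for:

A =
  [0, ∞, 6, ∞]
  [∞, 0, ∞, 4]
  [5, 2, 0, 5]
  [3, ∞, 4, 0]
Closure =
  [0, 8, 6, 11]
  [7, 0, 8, 4]
  [5, 2, 0, 5]
  [3, 6, 4, 0]

This is the Floyd-Warshall all-pairs shortest-path computation. For each intermediate vertex k = 0, 1, …, 3, update dist[i][j] ← min(dist[i][j], dist[i][k] + dist[k][j]). The final matrix gives, for each (i, j), the minimum total weight of any directed path from i to j (possibly empty when i = j).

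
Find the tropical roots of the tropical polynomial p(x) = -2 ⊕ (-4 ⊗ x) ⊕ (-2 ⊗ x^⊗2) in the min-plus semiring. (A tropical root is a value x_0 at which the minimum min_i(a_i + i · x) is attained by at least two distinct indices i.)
Roots: {-2, 2}

Each tropical root is a break point of the lower envelope of the lines y = a_i + i · x (there are 3 lines, with slopes 0, 1, ..., 2). Only the lines that attain the minimum somewhere contribute to roots; other lines are dominated. Here the surviving (envelope) indices are i = 2, i = 1, i = 0.
Intersections between consecutive envelope lines give the roots: for adjacent envelope indices i < j the intersection is x = (a_i − a_j) / (j − i). Reading off the sorted break points: {-2, 2}.
Verification: at each break x_0, at least two indices attain the minimum of min_i(a_i + i · x_0).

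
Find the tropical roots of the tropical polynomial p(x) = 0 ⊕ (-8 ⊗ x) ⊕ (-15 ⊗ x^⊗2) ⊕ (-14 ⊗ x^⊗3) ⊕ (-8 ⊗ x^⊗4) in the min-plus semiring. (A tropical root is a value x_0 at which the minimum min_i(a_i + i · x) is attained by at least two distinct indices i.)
Roots: {-6, -1, 7, 8}

Each tropical root is a break point of the lower envelope of the lines y = a_i + i · x (there are 5 lines, with slopes 0, 1, ..., 4). Only the lines that attain the minimum somewhere contribute to roots; other lines are dominated. Here the surviving (envelope) indices are i = 4, i = 3, i = 2, i = 1, i = 0.
Intersections between consecutive envelope lines give the roots: for adjacent envelope indices i < j the intersection is x = (a_i − a_j) / (j − i). Reading off the sorted break points: {-6, -1, 7, 8}.
Verification: at each break x_0, at least two indices attain the minimum of min_i(a_i + i · x_0).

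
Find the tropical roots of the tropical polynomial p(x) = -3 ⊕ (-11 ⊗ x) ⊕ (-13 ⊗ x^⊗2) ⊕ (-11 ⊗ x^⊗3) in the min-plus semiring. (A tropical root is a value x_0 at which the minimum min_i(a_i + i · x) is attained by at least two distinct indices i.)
Roots: {-2, 2, 8}

Each tropical root is a break point of the lower envelope of the lines y = a_i + i · x (there are 4 lines, with slopes 0, 1, ..., 3). Only the lines that attain the minimum somewhere contribute to roots; other lines are dominated. Here the surviving (envelope) indices are i = 3, i = 2, i = 1, i = 0.
Intersections between consecutive envelope lines give the roots: for adjacent envelope indices i < j the intersection is x = (a_i − a_j) / (j − i). Reading off the sorted break points: {-2, 2, 8}.
Verification: at each break x_0, at least two indices attain the minimum of min_i(a_i + i · x_0).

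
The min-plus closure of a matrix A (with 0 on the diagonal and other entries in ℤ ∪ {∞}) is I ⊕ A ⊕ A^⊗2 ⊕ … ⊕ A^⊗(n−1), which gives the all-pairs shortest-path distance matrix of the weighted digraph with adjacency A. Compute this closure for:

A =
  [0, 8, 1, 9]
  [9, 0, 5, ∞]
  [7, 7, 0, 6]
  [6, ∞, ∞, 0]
Closure =
  [0, 8, 1, 7]
  [9, 0, 5, 11]
  [7, 7, 0, 6]
  [6, 14, 7, 0]

This is the Floyd-Warshall all-pairs shortest-path computation. For each intermediate vertex k = 0, 1, …, 3, update dist[i][j] ← min(dist[i][j], dist[i][k] + dist[k][j]). The final matrix gives, for each (i, j), the minimum total weight of any directed path from i to j (possibly empty when i = j).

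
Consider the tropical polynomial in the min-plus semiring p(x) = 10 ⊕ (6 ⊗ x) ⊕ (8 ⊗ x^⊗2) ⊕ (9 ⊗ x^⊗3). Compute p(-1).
p(-1) = 5

A tropical monomial a ⊗ x^⊗i evaluates to a + i · x. Evaluating each term at x = -1:
  Term 0 contributes 10 + 0 · -1 = 10
  Term 1 contributes 6 + 1 · -1 = 5
  Term 2 contributes 8 + 2 · -1 = 6
  Term 3 contributes 9 + 3 · -1 = 6
p(-1) = ⊕ of these = min[10, 5, 6, 6] = 5.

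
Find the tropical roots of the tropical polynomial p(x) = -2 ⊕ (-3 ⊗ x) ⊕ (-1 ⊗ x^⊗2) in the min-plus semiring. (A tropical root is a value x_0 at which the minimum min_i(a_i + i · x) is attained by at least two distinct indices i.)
Roots: {-2, 1}

Each tropical root is a break point of the lower envelope of the lines y = a_i + i · x (there are 3 lines, with slopes 0, 1, ..., 2). Only the lines that attain the minimum somewhere contribute to roots; other lines are dominated. Here the surviving (envelope) indices are i = 2, i = 1, i = 0.
Intersections between consecutive envelope lines give the roots: for adjacent envelope indices i < j the intersection is x = (a_i − a_j) / (j − i). Reading off the sorted break points: {-2, 1}.
Verification: at each break x_0, at least two indices attain the minimum of min_i(a_i + i · x_0).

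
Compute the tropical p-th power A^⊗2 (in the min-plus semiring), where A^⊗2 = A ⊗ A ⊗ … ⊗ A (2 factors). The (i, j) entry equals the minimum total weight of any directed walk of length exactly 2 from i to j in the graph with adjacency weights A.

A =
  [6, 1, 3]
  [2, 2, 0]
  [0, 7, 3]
A^⊗2 =
  [3, 3, 1]
  [0, 3, 2]
  [3, 1, 3]

Each entry (A^⊗2)_ij equals the minimum over all length-2 walks i = v_0 → v_1 → … → v_2 = j of Σ_t A[v_t][v_{t+1}]. For example, for (i, j) = (0, 2) we minimise over 3 possible intermediate vertex sequences; the minimum is 1, attained along the walk 0 → 1 → 2.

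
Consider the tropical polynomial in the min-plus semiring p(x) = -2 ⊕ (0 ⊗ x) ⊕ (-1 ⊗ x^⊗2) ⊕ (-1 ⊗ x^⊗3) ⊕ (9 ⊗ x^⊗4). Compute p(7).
p(7) = -2

A tropical monomial a ⊗ x^⊗i evaluates to a + i · x. Evaluating each term at x = 7:
  Term 0 contributes -2 + 0 · 7 = -2
  Term 1 contributes 0 + 1 · 7 = 7
  Term 2 contributes -1 + 2 · 7 = 13
  Term 3 contributes -1 + 3 · 7 = 20
  Term 4 contributes 9 + 4 · 7 = 37
p(7) = ⊕ of these = min[-2, 7, 13, 20, 37] = -2.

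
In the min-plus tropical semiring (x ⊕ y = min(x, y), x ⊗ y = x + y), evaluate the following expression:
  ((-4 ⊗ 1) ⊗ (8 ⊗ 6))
((-4 ⊗ 1) ⊗ (8 ⊗ 6)) = 11

Expand innermost to outermost. Recall ⊕ takes the minimum of its arguments and ⊗ takes their sum. Working out the expression ((-4 ⊗ 1) ⊗ (8 ⊗ 6)) gives 11.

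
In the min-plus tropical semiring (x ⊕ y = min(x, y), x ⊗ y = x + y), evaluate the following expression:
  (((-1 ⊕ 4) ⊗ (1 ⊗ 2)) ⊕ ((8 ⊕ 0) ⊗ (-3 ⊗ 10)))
(((-1 ⊕ 4) ⊗ (1 ⊗ 2)) ⊕ ((8 ⊕ 0) ⊗ (-3 ⊗ 10))) = 2

Expand innermost to outermost. Recall ⊕ takes the minimum of its arguments and ⊗ takes their sum. Working out the expression (((-1 ⊕ 4) ⊗ (1 ⊗ 2)) ⊕ ((8 ⊕ 0) ⊗ (-3 ⊗ 10))) gives 2.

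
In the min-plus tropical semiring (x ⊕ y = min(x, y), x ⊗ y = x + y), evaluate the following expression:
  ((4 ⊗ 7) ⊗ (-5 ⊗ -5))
((4 ⊗ 7) ⊗ (-5 ⊗ -5)) = 1

Expand innermost to outermost. Recall ⊕ takes the minimum of its arguments and ⊗ takes their sum. Working out the expression ((4 ⊗ 7) ⊗ (-5 ⊗ -5)) gives 1.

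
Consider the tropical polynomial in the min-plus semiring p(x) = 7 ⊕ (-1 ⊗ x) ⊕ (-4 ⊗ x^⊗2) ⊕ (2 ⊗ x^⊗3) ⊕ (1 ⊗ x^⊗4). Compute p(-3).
p(-3) = -11

A tropical monomial a ⊗ x^⊗i evaluates to a + i · x. Evaluating each term at x = -3:
  Term 0 contributes 7 + 0 · -3 = 7
  Term 1 contributes -1 + 1 · -3 = -4
  Term 2 contributes -4 + 2 · -3 = -10
  Term 3 contributes 2 + 3 · -3 = -7
  Term 4 contributes 1 + 4 · -3 = -11
p(-3) = ⊕ of these = min[7, -4, -10, -7, -11] = -11.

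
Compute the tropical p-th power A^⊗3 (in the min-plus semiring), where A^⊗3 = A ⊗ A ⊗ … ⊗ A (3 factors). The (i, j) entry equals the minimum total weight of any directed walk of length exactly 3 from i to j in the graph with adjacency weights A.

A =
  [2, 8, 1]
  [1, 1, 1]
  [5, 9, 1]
A^⊗3 =
  [6, 10, 3]
  [3, 3, 3]
  [7, 11, 3]

Each entry (A^⊗3)_ij equals the minimum over all length-3 walks i = v_0 → v_1 → … → v_3 = j of Σ_t A[v_t][v_{t+1}]. For example, for (i, j) = (0, 2) we minimise over 9 possible intermediate vertex sequences; the minimum is 3, attained along the walk 0 → 2 → 2 → 2.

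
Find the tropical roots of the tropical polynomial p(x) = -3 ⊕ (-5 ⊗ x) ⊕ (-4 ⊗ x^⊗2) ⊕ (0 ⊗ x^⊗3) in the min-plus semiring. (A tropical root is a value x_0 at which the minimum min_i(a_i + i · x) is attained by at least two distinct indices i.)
Roots: {-4, -1, 2}

Each tropical root is a break point of the lower envelope of the lines y = a_i + i · x (there are 4 lines, with slopes 0, 1, ..., 3). Only the lines that attain the minimum somewhere contribute to roots; other lines are dominated. Here the surviving (envelope) indices are i = 3, i = 2, i = 1, i = 0.
Intersections between consecutive envelope lines give the roots: for adjacent envelope indices i < j the intersection is x = (a_i − a_j) / (j − i). Reading off the sorted break points: {-4, -1, 2}.
Verification: at each break x_0, at least two indices attain the minimum of min_i(a_i + i · x_0).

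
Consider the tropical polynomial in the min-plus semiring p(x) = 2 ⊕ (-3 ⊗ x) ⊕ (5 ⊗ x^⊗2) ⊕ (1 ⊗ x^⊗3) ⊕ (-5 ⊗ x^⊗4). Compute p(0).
p(0) = -5

A tropical monomial a ⊗ x^⊗i evaluates to a + i · x. Evaluating each term at x = 0:
  Term 0 contributes 2 + 0 · 0 = 2
  Term 1 contributes -3 + 1 · 0 = -3
  Term 2 contributes 5 + 2 · 0 = 5
  Term 3 contributes 1 + 3 · 0 = 1
  Term 4 contributes -5 + 4 · 0 = -5
p(0) = ⊕ of these = min[2, -3, 5, 1, -5] = -5.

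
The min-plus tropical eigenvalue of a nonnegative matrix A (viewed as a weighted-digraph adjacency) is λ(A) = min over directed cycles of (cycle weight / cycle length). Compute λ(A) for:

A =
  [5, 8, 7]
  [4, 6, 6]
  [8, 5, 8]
λ(A) = 5

Enumerate directed cycles and compute their means (weight / length). Sample:
  cycle 0 → 0: weight = 5, length = 1, mean = 5/1 ≈ 5.000
  cycle 1 → 1: weight = 6, length = 1, mean = 6/1 ≈ 6.000
  cycle 2 → 2: weight = 8, length = 1, mean = 8/1 ≈ 8.000
  cycle 0 → 1 → 0: weight = 12, length = 2, mean = 12/2 ≈ 6.000
  cycle 0 → 2 → 0: weight = 15, length = 2, mean = 15/2 ≈ 7.500
  cycle 1 → 0 → 1: weight = 12, length = 2, mean = 12/2 ≈ 6.000
Minimum mean = 5.000, attained e.g. along the cycle 0 → 0 with weight 5 and length 1. So λ(A) = 5/1 = 5.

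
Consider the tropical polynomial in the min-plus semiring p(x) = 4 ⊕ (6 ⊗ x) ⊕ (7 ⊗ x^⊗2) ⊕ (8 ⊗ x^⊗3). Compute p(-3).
p(-3) = -1

A tropical monomial a ⊗ x^⊗i evaluates to a + i · x. Evaluating each term at x = -3:
  Term 0 contributes 4 + 0 · -3 = 4
  Term 1 contributes 6 + 1 · -3 = 3
  Term 2 contributes 7 + 2 · -3 = 1
  Term 3 contributes 8 + 3 · -3 = -1
p(-3) = ⊕ of these = min[4, 3, 1, -1] = -1.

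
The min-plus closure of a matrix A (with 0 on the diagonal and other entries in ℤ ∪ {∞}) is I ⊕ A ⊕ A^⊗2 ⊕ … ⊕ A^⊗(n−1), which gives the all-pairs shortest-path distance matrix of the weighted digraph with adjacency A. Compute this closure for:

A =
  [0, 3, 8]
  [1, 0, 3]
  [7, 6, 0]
Closure =
  [0, 3, 6]
  [1, 0, 3]
  [7, 6, 0]

This is the Floyd-Warshall all-pairs shortest-path computation. For each intermediate vertex k = 0, 1, …, 2, update dist[i][j] ← min(dist[i][j], dist[i][k] + dist[k][j]). The final matrix gives, for each (i, j), the minimum total weight of any directed path from i to j (possibly empty when i = j).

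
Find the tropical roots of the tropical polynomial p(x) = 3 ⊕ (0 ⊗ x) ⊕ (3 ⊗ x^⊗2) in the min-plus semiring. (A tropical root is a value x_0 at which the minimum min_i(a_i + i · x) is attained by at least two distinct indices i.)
Roots: {-3, 3}

Each tropical root is a break point of the lower envelope of the lines y = a_i + i · x (there are 3 lines, with slopes 0, 1, ..., 2). Only the lines that attain the minimum somewhere contribute to roots; other lines are dominated. Here the surviving (envelope) indices are i = 2, i = 1, i = 0.
Intersections between consecutive envelope lines give the roots: for adjacent envelope indices i < j the intersection is x = (a_i − a_j) / (j − i). Reading off the sorted break points: {-3, 3}.
Verification: at each break x_0, at least two indices attain the minimum of min_i(a_i + i · x_0).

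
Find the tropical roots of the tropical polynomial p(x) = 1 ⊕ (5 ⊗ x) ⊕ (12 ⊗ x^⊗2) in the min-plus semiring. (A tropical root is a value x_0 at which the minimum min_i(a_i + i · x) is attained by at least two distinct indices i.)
Roots: {-7, -4}

Each tropical root is a break point of the lower envelope of the lines y = a_i + i · x (there are 3 lines, with slopes 0, 1, ..., 2). Only the lines that attain the minimum somewhere contribute to roots; other lines are dominated. Here the surviving (envelope) indices are i = 2, i = 1, i = 0.
Intersections between consecutive envelope lines give the roots: for adjacent envelope indices i < j the intersection is x = (a_i − a_j) / (j − i). Reading off the sorted break points: {-7, -4}.
Verification: at each break x_0, at least two indices attain the minimum of min_i(a_i + i · x_0).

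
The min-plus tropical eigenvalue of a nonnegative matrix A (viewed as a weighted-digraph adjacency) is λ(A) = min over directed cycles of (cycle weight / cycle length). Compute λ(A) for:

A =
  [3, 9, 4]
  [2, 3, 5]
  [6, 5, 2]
λ(A) = 2

Enumerate directed cycles and compute their means (weight / length). Sample:
  cycle 0 → 0: weight = 3, length = 1, mean = 3/1 ≈ 3.000
  cycle 1 → 1: weight = 3, length = 1, mean = 3/1 ≈ 3.000
  cycle 2 → 2: weight = 2, length = 1, mean = 2/1 ≈ 2.000
  cycle 0 → 1 → 0: weight = 11, length = 2, mean = 11/2 ≈ 5.500
  cycle 0 → 2 → 0: weight = 10, length = 2, mean = 10/2 ≈ 5.000
  cycle 1 → 0 → 1: weight = 11, length = 2, mean = 11/2 ≈ 5.500
Minimum mean = 2.000, attained e.g. along the cycle 2 → 2 with weight 2 and length 1. So λ(A) = 2/1 = 2.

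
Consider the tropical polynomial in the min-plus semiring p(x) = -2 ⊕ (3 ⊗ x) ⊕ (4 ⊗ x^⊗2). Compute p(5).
p(5) = -2

A tropical monomial a ⊗ x^⊗i evaluates to a + i · x. Evaluating each term at x = 5:
  Term 0 contributes -2 + 0 · 5 = -2
  Term 1 contributes 3 + 1 · 5 = 8
  Term 2 contributes 4 + 2 · 5 = 14
p(5) = ⊕ of these = min[-2, 8, 14] = -2.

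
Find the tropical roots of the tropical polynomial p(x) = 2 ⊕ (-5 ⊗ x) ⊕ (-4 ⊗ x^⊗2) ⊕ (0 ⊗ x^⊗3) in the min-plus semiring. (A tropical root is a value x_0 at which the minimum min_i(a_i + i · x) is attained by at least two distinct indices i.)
Roots: {-4, -1, 7}

Each tropical root is a break point of the lower envelope of the lines y = a_i + i · x (there are 4 lines, with slopes 0, 1, ..., 3). Only the lines that attain the minimum somewhere contribute to roots; other lines are dominated. Here the surviving (envelope) indices are i = 3, i = 2, i = 1, i = 0.
Intersections between consecutive envelope lines give the roots: for adjacent envelope indices i < j the intersection is x = (a_i − a_j) / (j − i). Reading off the sorted break points: {-4, -1, 7}.
Verification: at each break x_0, at least two indices attain the minimum of min_i(a_i + i · x_0).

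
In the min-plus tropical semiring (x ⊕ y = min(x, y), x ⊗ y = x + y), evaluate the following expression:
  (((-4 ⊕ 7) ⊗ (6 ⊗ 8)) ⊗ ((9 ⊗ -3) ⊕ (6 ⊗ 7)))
(((-4 ⊕ 7) ⊗ (6 ⊗ 8)) ⊗ ((9 ⊗ -3) ⊕ (6 ⊗ 7))) = 16

Expand innermost to outermost. Recall ⊕ takes the minimum of its arguments and ⊗ takes their sum. Working out the expression (((-4 ⊕ 7) ⊗ (6 ⊗ 8)) ⊗ ((9 ⊗ -3) ⊕ (6 ⊗ 7))) gives 16.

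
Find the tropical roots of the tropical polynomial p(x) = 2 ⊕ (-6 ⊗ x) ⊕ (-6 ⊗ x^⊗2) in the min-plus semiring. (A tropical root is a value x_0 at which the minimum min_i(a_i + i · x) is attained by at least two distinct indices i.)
Roots: {0, 8}

Each tropical root is a break point of the lower envelope of the lines y = a_i + i · x (there are 3 lines, with slopes 0, 1, ..., 2). Only the lines that attain the minimum somewhere contribute to roots; other lines are dominated. Here the surviving (envelope) indices are i = 2, i = 1, i = 0.
Intersections between consecutive envelope lines give the roots: for adjacent envelope indices i < j the intersection is x = (a_i − a_j) / (j − i). Reading off the sorted break points: {0, 8}.
Verification: at each break x_0, at least two indices attain the minimum of min_i(a_i + i · x_0).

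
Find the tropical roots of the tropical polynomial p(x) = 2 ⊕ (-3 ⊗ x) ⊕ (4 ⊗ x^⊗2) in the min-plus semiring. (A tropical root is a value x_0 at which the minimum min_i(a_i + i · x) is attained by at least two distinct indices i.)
Roots: {-7, 5}

Each tropical root is a break point of the lower envelope of the lines y = a_i + i · x (there are 3 lines, with slopes 0, 1, ..., 2). Only the lines that attain the minimum somewhere contribute to roots; other lines are dominated. Here the surviving (envelope) indices are i = 2, i = 1, i = 0.
Intersections between consecutive envelope lines give the roots: for adjacent envelope indices i < j the intersection is x = (a_i − a_j) / (j − i). Reading off the sorted break points: {-7, 5}.
Verification: at each break x_0, at least two indices attain the minimum of min_i(a_i + i · x_0).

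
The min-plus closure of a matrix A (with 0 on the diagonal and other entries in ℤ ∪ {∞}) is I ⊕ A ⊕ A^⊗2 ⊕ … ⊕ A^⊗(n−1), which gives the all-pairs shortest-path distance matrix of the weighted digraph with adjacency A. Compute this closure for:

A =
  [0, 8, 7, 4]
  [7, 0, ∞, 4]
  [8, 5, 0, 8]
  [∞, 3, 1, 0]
Closure =
  [0, 7, 5, 4]
  [7, 0, 5, 4]
  [8, 5, 0, 8]
  [9, 3, 1, 0]

This is the Floyd-Warshall all-pairs shortest-path computation. For each intermediate vertex k = 0, 1, …, 3, update dist[i][j] ← min(dist[i][j], dist[i][k] + dist[k][j]). The final matrix gives, for each (i, j), the minimum total weight of any directed path from i to j (possibly empty when i = j).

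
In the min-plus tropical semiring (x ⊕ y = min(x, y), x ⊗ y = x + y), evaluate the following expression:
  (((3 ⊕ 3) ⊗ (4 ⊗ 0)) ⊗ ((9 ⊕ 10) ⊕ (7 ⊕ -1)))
(((3 ⊕ 3) ⊗ (4 ⊗ 0)) ⊗ ((9 ⊕ 10) ⊕ (7 ⊕ -1))) = 6

Expand innermost to outermost. Recall ⊕ takes the minimum of its arguments and ⊗ takes their sum. Working out the expression (((3 ⊕ 3) ⊗ (4 ⊗ 0)) ⊗ ((9 ⊕ 10) ⊕ (7 ⊕ -1))) gives 6.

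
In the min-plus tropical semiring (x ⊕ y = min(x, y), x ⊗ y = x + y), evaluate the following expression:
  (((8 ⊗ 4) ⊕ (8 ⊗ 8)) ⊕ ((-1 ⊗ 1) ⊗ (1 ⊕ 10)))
(((8 ⊗ 4) ⊕ (8 ⊗ 8)) ⊕ ((-1 ⊗ 1) ⊗ (1 ⊕ 10))) = 1

Expand innermost to outermost. Recall ⊕ takes the minimum of its arguments and ⊗ takes their sum. Working out the expression (((8 ⊗ 4) ⊕ (8 ⊗ 8)) ⊕ ((-1 ⊗ 1) ⊗ (1 ⊕ 10))) gives 1.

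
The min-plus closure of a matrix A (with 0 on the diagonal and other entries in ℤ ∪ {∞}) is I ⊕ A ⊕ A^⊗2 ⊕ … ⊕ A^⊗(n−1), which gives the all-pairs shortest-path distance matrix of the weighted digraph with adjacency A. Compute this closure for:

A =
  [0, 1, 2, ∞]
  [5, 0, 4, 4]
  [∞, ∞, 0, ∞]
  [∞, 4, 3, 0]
Closure =
  [0, 1, 2, 5]
  [5, 0, 4, 4]
  [∞, ∞, 0, ∞]
  [9, 4, 3, 0]

This is the Floyd-Warshall all-pairs shortest-path computation. For each intermediate vertex k = 0, 1, …, 3, update dist[i][j] ← min(dist[i][j], dist[i][k] + dist[k][j]). The final matrix gives, for each (i, j), the minimum total weight of any directed path from i to j (possibly empty when i = j).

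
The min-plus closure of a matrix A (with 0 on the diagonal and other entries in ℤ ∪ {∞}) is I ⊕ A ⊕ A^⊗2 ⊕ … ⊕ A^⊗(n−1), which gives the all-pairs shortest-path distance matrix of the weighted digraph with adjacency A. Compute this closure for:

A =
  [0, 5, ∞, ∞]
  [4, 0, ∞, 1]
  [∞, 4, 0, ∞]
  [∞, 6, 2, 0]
Closure =
  [0, 5, 8, 6]
  [4, 0, 3, 1]
  [8, 4, 0, 5]
  [10, 6, 2, 0]

This is the Floyd-Warshall all-pairs shortest-path computation. For each intermediate vertex k = 0, 1, …, 3, update dist[i][j] ← min(dist[i][j], dist[i][k] + dist[k][j]). The final matrix gives, for each (i, j), the minimum total weight of any directed path from i to j (possibly empty when i = j).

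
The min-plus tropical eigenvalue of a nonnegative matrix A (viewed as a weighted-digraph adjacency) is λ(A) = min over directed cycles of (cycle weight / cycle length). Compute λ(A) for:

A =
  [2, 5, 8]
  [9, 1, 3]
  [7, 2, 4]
λ(A) = 1

Enumerate directed cycles and compute their means (weight / length). Sample:
  cycle 0 → 0: weight = 2, length = 1, mean = 2/1 ≈ 2.000
  cycle 1 → 1: weight = 1, length = 1, mean = 1/1 ≈ 1.000
  cycle 2 → 2: weight = 4, length = 1, mean = 4/1 ≈ 4.000
  cycle 0 → 1 → 0: weight = 14, length = 2, mean = 14/2 ≈ 7.000
  cycle 0 → 2 → 0: weight = 15, length = 2, mean = 15/2 ≈ 7.500
  cycle 1 → 0 → 1: weight = 14, length = 2, mean = 14/2 ≈ 7.000
Minimum mean = 1.000, attained e.g. along the cycle 1 → 1 with weight 1 and length 1. So λ(A) = 1/1 = 1.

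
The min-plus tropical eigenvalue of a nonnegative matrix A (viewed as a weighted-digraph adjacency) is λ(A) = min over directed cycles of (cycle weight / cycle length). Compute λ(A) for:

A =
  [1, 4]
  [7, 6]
λ(A) = 1

Enumerate directed cycles and compute their means (weight / length). Sample:
  cycle 0 → 0: weight = 1, length = 1, mean = 1/1 ≈ 1.000
  cycle 1 → 1: weight = 6, length = 1, mean = 6/1 ≈ 6.000
  cycle 0 → 1 → 0: weight = 11, length = 2, mean = 11/2 ≈ 5.500
  cycle 1 → 0 → 1: weight = 11, length = 2, mean = 11/2 ≈ 5.500
Minimum mean = 1.000, attained e.g. along the cycle 0 → 0 with weight 1 and length 1. So λ(A) = 1/1 = 1.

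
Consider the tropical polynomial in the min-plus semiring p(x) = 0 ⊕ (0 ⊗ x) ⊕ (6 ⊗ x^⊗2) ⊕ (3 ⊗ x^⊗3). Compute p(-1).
p(-1) = -1

A tropical monomial a ⊗ x^⊗i evaluates to a + i · x. Evaluating each term at x = -1:
  Term 0 contributes 0 + 0 · -1 = 0
  Term 1 contributes 0 + 1 · -1 = -1
  Term 2 contributes 6 + 2 · -1 = 4
  Term 3 contributes 3 + 3 · -1 = 0
p(-1) = ⊕ of these = min[0, -1, 4, 0] = -1.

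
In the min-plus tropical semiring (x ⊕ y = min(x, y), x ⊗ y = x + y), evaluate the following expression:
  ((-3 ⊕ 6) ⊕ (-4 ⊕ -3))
((-3 ⊕ 6) ⊕ (-4 ⊕ -3)) = -4

Expand innermost to outermost. Recall ⊕ takes the minimum of its arguments and ⊗ takes their sum. Working out the expression ((-3 ⊕ 6) ⊕ (-4 ⊕ -3)) gives -4.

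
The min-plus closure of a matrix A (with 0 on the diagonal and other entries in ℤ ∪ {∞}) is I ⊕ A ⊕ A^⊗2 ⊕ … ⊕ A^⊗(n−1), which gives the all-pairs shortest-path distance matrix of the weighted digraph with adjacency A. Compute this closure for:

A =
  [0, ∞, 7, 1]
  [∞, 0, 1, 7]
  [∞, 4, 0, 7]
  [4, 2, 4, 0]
Closure =
  [0, 3, 4, 1]
  [11, 0, 1, 7]
  [11, 4, 0, 7]
  [4, 2, 3, 0]

This is the Floyd-Warshall all-pairs shortest-path computation. For each intermediate vertex k = 0, 1, …, 3, update dist[i][j] ← min(dist[i][j], dist[i][k] + dist[k][j]). The final matrix gives, for each (i, j), the minimum total weight of any directed path from i to j (possibly empty when i = j).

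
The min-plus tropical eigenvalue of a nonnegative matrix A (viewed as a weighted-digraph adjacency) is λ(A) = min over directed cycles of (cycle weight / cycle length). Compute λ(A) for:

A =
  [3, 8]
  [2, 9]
λ(A) = 3

Enumerate directed cycles and compute their means (weight / length). Sample:
  cycle 0 → 0: weight = 3, length = 1, mean = 3/1 ≈ 3.000
  cycle 1 → 1: weight = 9, length = 1, mean = 9/1 ≈ 9.000
  cycle 0 → 1 → 0: weight = 10, length = 2, mean = 10/2 ≈ 5.000
  cycle 1 → 0 → 1: weight = 10, length = 2, mean = 10/2 ≈ 5.000
Minimum mean = 3.000, attained e.g. along the cycle 0 → 0 with weight 3 and length 1. So λ(A) = 3/1 = 3.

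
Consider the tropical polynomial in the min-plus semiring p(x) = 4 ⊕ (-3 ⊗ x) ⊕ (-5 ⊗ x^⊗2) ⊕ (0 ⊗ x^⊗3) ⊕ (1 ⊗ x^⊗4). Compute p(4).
p(4) = 1

A tropical monomial a ⊗ x^⊗i evaluates to a + i · x. Evaluating each term at x = 4:
  Term 0 contributes 4 + 0 · 4 = 4
  Term 1 contributes -3 + 1 · 4 = 1
  Term 2 contributes -5 + 2 · 4 = 3
  Term 3 contributes 0 + 3 · 4 = 12
  Term 4 contributes 1 + 4 · 4 = 17
p(4) = ⊕ of these = min[4, 1, 3, 12, 17] = 1.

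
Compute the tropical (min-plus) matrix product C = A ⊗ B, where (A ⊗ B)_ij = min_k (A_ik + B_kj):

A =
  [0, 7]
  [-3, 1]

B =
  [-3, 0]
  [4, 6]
A ⊗ B =
  [-3, 0]
  [-6, -3]

Apply the min-plus product entry-by-entry:
  C[0][0] = min over k of (A[0][0] + B[0][0] = 0 + -3 = -3, A[0][1] + B[1][0] = 7 + 4 = 11) = -3 (attained at k = 0)
  C[0][1] = min over k of (A[0][0] + B[0][1] = 0 + 0 = 0, A[0][1] + B[1][1] = 7 + 6 = 13) = 0 (attained at k = 0)
  C[1][0] = min over k of (A[1][0] + B[0][0] = -3 + -3 = -6, A[1][1] + B[1][0] = 1 + 4 = 5) = -6 (attained at k = 0)
  C[1][1] = min over k of (A[1][0] + B[0][1] = -3 + 0 = -3, A[1][1] + B[1][1] = 1 + 6 = 7) = -3 (attained at k = 0)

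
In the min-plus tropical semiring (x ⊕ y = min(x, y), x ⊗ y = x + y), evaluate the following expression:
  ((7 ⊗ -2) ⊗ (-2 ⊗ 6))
((7 ⊗ -2) ⊗ (-2 ⊗ 6)) = 9

Expand innermost to outermost. Recall ⊕ takes the minimum of its arguments and ⊗ takes their sum. Working out the expression ((7 ⊗ -2) ⊗ (-2 ⊗ 6)) gives 9.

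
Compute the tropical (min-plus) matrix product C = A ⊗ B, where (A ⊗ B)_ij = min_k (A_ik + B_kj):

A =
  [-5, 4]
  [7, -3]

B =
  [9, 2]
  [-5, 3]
A ⊗ B =
  [-1, -3]
  [-8, 0]

Apply the min-plus product entry-by-entry:
  C[0][0] = min over k of (A[0][0] + B[0][0] = -5 + 9 = 4, A[0][1] + B[1][0] = 4 + -5 = -1) = -1 (attained at k = 1)
  C[0][1] = min over k of (A[0][0] + B[0][1] = -5 + 2 = -3, A[0][1] + B[1][1] = 4 + 3 = 7) = -3 (attained at k = 0)
  C[1][0] = min over k of (A[1][0] + B[0][0] = 7 + 9 = 16, A[1][1] + B[1][0] = -3 + -5 = -8) = -8 (attained at k = 1)
  C[1][1] = min over k of (A[1][0] + B[0][1] = 7 + 2 = 9, A[1][1] + B[1][1] = -3 + 3 = 0) = 0 (attained at k = 1)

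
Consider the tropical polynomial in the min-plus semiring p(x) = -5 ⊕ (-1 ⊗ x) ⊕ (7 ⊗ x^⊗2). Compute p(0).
p(0) = -5

A tropical monomial a ⊗ x^⊗i evaluates to a + i · x. Evaluating each term at x = 0:
  Term 0 contributes -5 + 0 · 0 = -5
  Term 1 contributes -1 + 1 · 0 = -1
  Term 2 contributes 7 + 2 · 0 = 7
p(0) = ⊕ of these = min[-5, -1, 7] = -5.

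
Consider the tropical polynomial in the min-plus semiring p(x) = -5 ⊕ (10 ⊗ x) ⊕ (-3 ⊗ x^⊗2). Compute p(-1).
p(-1) = -5

A tropical monomial a ⊗ x^⊗i evaluates to a + i · x. Evaluating each term at x = -1:
  Term 0 contributes -5 + 0 · -1 = -5
  Term 1 contributes 10 + 1 · -1 = 9
  Term 2 contributes -3 + 2 · -1 = -5
p(-1) = ⊕ of these = min[-5, 9, -5] = -5.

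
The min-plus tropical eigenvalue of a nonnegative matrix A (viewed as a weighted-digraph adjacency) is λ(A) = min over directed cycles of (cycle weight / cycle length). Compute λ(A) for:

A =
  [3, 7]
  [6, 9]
λ(A) = 3

Enumerate directed cycles and compute their means (weight / length). Sample:
  cycle 0 → 0: weight = 3, length = 1, mean = 3/1 ≈ 3.000
  cycle 1 → 1: weight = 9, length = 1, mean = 9/1 ≈ 9.000
  cycle 0 → 1 → 0: weight = 13, length = 2, mean = 13/2 ≈ 6.500
  cycle 1 → 0 → 1: weight = 13, length = 2, mean = 13/2 ≈ 6.500
Minimum mean = 3.000, attained e.g. along the cycle 0 → 0 with weight 3 and length 1. So λ(A) = 3/1 = 3.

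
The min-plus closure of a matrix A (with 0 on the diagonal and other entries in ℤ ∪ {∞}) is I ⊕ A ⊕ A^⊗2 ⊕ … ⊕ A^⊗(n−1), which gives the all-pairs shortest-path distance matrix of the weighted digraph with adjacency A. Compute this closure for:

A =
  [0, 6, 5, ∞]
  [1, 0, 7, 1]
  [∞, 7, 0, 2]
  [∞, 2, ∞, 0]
Closure =
  [0, 6, 5, 7]
  [1, 0, 6, 1]
  [5, 4, 0, 2]
  [3, 2, 8, 0]

This is the Floyd-Warshall all-pairs shortest-path computation. For each intermediate vertex k = 0, 1, …, 3, update dist[i][j] ← min(dist[i][j], dist[i][k] + dist[k][j]). The final matrix gives, for each (i, j), the minimum total weight of any directed path from i to j (possibly empty when i = j).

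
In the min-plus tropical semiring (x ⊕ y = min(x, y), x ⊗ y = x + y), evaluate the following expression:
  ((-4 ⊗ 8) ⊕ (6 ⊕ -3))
((-4 ⊗ 8) ⊕ (6 ⊕ -3)) = -3

Expand innermost to outermost. Recall ⊕ takes the minimum of its arguments and ⊗ takes their sum. Working out the expression ((-4 ⊗ 8) ⊕ (6 ⊕ -3)) gives -3.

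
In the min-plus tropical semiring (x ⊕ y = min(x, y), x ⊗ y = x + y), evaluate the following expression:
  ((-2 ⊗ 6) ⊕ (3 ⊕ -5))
((-2 ⊗ 6) ⊕ (3 ⊕ -5)) = -5

Expand innermost to outermost. Recall ⊕ takes the minimum of its arguments and ⊗ takes their sum. Working out the expression ((-2 ⊗ 6) ⊕ (3 ⊕ -5)) gives -5.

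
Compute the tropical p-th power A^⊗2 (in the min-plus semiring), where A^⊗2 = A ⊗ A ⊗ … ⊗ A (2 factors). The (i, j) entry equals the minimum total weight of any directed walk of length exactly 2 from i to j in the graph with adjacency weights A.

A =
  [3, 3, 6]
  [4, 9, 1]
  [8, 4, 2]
A^⊗2 =
  [6, 6, 4]
  [7, 5, 3]
  [8, 6, 4]

Each entry (A^⊗2)_ij equals the minimum over all length-2 walks i = v_0 → v_1 → … → v_2 = j of Σ_t A[v_t][v_{t+1}]. For example, for (i, j) = (0, 2) we minimise over 3 possible intermediate vertex sequences; the minimum is 4, attained along the walk 0 → 1 → 2.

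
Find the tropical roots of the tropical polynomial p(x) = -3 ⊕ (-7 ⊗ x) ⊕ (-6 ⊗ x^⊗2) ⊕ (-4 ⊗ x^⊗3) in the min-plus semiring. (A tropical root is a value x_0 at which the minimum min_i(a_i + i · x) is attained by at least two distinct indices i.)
Roots: {-2, -1, 4}

Each tropical root is a break point of the lower envelope of the lines y = a_i + i · x (there are 4 lines, with slopes 0, 1, ..., 3). Only the lines that attain the minimum somewhere contribute to roots; other lines are dominated. Here the surviving (envelope) indices are i = 3, i = 2, i = 1, i = 0.
Intersections between consecutive envelope lines give the roots: for adjacent envelope indices i < j the intersection is x = (a_i − a_j) / (j − i). Reading off the sorted break points: {-2, -1, 4}.
Verification: at each break x_0, at least two indices attain the minimum of min_i(a_i + i · x_0).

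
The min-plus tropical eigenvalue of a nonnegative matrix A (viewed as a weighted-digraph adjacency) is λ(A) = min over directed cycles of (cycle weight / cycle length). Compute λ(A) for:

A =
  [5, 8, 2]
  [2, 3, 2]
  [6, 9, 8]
λ(A) = 3

Enumerate directed cycles and compute their means (weight / length). Sample:
  cycle 0 → 0: weight = 5, length = 1, mean = 5/1 ≈ 5.000
  cycle 1 → 1: weight = 3, length = 1, mean = 3/1 ≈ 3.000
  cycle 2 → 2: weight = 8, length = 1, mean = 8/1 ≈ 8.000
  cycle 0 → 1 → 0: weight = 10, length = 2, mean = 10/2 ≈ 5.000
  cycle 0 → 2 → 0: weight = 8, length = 2, mean = 8/2 ≈ 4.000
  cycle 1 → 0 → 1: weight = 10, length = 2, mean = 10/2 ≈ 5.000
Minimum mean = 3.000, attained e.g. along the cycle 1 → 1 with weight 3 and length 1. So λ(A) = 3/1 = 3.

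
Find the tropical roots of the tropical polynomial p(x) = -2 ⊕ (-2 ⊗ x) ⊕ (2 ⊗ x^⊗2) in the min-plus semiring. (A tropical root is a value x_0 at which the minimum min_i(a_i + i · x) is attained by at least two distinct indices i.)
Roots: {-4, 0}

Each tropical root is a break point of the lower envelope of the lines y = a_i + i · x (there are 3 lines, with slopes 0, 1, ..., 2). Only the lines that attain the minimum somewhere contribute to roots; other lines are dominated. Here the surviving (envelope) indices are i = 2, i = 1, i = 0.
Intersections between consecutive envelope lines give the roots: for adjacent envelope indices i < j the intersection is x = (a_i − a_j) / (j − i). Reading off the sorted break points: {-4, 0}.
Verification: at each break x_0, at least two indices attain the minimum of min_i(a_i + i · x_0).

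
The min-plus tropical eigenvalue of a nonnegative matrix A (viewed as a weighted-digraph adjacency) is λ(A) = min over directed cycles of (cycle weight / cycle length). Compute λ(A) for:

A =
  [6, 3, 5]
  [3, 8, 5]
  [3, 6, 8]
λ(A) = 3

Enumerate directed cycles and compute their means (weight / length). Sample:
  cycle 0 → 0: weight = 6, length = 1, mean = 6/1 ≈ 6.000
  cycle 1 → 1: weight = 8, length = 1, mean = 8/1 ≈ 8.000
  cycle 2 → 2: weight = 8, length = 1, mean = 8/1 ≈ 8.000
  cycle 0 → 1 → 0: weight = 6, length = 2, mean = 6/2 ≈ 3.000
  cycle 0 → 2 → 0: weight = 8, length = 2, mean = 8/2 ≈ 4.000
  cycle 1 → 0 → 1: weight = 6, length = 2, mean = 6/2 ≈ 3.000
Minimum mean = 3.000, attained e.g. along the cycle 0 → 1 → 0 with weight 6 and length 2. So λ(A) = 6/2 = 3.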